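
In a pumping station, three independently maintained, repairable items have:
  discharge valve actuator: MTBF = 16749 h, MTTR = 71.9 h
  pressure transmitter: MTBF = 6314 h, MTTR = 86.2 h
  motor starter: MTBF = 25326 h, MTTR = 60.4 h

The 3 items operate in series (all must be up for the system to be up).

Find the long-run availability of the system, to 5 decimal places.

A(discharge valve actuator) = MTBF/(MTBF+MTTR) = 16749/(16749+71.9) = 0.995726
A(pressure transmitter) = MTBF/(MTBF+MTTR) = 6314/(6314+86.2) = 0.986532
A(motor starter) = MTBF/(MTBF+MTTR) = 25326/(25326+60.4) = 0.997621
Series availability: 0.995726 × 0.986532 × 0.997621 = 0.97998

0.97998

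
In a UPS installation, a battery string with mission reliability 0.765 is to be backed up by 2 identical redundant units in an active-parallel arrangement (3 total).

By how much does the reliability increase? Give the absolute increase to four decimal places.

R_before = 0.765
R_after = 1 − (1 − 0.765)^3 = 0.9870
ΔR = 0.9870 − 0.765 = 0.2220

0.2220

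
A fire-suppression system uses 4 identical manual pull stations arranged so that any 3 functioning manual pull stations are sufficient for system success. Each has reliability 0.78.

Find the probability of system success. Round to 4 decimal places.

0.7878

R = Σ_{i=3}^{4} C(4,i) p^i (1−p)^{4−i} with p = 0.78
C(4,3)·0.78^3·0.22^1 = 0.417606
C(4,4)·0.78^4·0.22^0 = 0.370151
Sum = 0.7878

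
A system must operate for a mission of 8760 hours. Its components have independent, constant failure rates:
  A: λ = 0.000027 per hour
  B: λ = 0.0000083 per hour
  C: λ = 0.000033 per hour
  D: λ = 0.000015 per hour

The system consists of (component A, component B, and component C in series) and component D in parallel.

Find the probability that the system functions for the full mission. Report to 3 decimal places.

0.945

R(A) = exp(−0.000027 × 8760) = 0.78937
R(B) = exp(−0.0000083 × 8760) = 0.92987
R(C) = exp(−0.000033 × 8760) = 0.74895
R(D) = exp(−0.000015 × 8760) = 0.87687
Series (A, B, and C): 0.78937 × 0.92987 × 0.74895 = 0.54974
Parallel ([0.54974] and D): 1 − (1 − 0.54974)(1 − 0.87687) = 0.945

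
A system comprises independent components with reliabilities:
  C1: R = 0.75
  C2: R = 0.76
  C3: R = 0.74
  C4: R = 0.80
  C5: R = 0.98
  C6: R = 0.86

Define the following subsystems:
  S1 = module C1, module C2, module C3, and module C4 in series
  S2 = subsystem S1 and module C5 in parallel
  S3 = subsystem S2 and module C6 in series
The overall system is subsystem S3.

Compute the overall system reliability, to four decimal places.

0.8486

Series (C1, C2, C3, and C4): 0.750000 × 0.760000 × 0.740000 × 0.800000 = 0.337440
Parallel ([0.337440] and C5): 1 − (1 − 0.337440)(1 − 0.980000) = 0.986749
Series ([0.986749] and C6): 0.986749 × 0.860000 = 0.8486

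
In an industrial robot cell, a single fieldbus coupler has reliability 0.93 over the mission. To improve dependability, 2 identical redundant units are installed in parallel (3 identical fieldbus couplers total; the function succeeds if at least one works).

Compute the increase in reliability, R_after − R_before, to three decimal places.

R_before = 0.93
R_after = 1 − (1 − 0.93)^3 = 1.000
ΔR = 1.000 − 0.93 = 0.070

0.070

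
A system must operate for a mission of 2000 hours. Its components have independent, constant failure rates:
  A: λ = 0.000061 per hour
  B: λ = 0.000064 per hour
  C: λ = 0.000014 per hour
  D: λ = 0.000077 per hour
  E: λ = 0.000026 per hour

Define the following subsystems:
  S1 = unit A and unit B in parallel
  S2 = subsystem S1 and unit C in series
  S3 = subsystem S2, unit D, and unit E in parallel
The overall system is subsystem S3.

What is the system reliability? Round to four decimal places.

0.9997

R(A) = exp(−0.000061 × 2000) = 0.885148
R(B) = exp(−0.000064 × 2000) = 0.879853
R(C) = exp(−0.000014 × 2000) = 0.972388
R(D) = exp(−0.000077 × 2000) = 0.857272
R(E) = exp(−0.000026 × 2000) = 0.949329
Parallel (A and B): 1 − (1 − 0.885148)(1 − 0.879853) = 0.986201
Series ([0.986201] and C): 0.986201 × 0.972388 = 0.958970
Parallel ([0.958970], D, and E): 1 − (1 − 0.958970)(1 − 0.857272)(1 − 0.949329) = 0.9997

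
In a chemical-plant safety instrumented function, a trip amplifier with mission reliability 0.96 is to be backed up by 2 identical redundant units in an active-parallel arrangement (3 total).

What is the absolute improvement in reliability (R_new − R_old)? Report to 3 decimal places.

R_before = 0.96
R_after = 1 − (1 − 0.96)^3 = 1.000
ΔR = 1.000 − 0.96 = 0.040

0.040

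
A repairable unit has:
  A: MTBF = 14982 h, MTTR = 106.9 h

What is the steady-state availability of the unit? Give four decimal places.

A(A) = MTBF/(MTBF+MTTR) = 14982/(14982+106.9) = 0.9929

0.9929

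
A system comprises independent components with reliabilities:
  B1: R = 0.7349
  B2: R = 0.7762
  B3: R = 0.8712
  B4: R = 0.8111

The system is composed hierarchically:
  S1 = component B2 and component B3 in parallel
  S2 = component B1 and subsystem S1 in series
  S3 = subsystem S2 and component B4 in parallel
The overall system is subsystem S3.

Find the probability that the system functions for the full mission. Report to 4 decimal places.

0.9459

Parallel (B2 and B3): 1 − (1 − 0.776200)(1 − 0.871200) = 0.971175
Series (B1 and [0.971175]): 0.734900 × 0.971175 = 0.713717
Parallel ([0.713717] and B4): 1 − (1 − 0.713717)(1 − 0.811100) = 0.9459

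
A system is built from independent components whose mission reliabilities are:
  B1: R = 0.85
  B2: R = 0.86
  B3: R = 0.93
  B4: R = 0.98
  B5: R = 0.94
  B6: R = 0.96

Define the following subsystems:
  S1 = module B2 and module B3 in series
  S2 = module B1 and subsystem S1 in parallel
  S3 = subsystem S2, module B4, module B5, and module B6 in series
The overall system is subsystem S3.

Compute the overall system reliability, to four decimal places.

Series (B2 and B3): 0.860000 × 0.930000 = 0.799800
Parallel (B1 and [0.799800]): 1 − (1 − 0.850000)(1 − 0.799800) = 0.969970
Series ([0.969970], B4, B5, and B6): 0.969970 × 0.980000 × 0.940000 × 0.960000 = 0.8578

0.8578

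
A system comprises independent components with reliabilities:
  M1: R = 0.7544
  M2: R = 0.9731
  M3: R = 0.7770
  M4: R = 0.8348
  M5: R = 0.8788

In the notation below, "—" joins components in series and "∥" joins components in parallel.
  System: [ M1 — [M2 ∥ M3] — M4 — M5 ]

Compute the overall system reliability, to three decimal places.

Parallel (M2 and M3): 1 − (1 − 0.97310)(1 − 0.77700) = 0.99400
Series (M1, [0.99400], M4, and M5): 0.75440 × 0.99400 × 0.83480 × 0.87880 = 0.550

0.550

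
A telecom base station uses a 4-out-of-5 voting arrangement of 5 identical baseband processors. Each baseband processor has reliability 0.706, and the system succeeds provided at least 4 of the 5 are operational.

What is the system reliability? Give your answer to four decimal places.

R = Σ_{i=4}^{5} C(5,i) p^i (1−p)^{5−i} with p = 0.706
C(5,4)·0.706^4·0.294^1 = 0.365205
C(5,5)·0.706^5·0.294^0 = 0.175398
Sum = 0.5406

0.5406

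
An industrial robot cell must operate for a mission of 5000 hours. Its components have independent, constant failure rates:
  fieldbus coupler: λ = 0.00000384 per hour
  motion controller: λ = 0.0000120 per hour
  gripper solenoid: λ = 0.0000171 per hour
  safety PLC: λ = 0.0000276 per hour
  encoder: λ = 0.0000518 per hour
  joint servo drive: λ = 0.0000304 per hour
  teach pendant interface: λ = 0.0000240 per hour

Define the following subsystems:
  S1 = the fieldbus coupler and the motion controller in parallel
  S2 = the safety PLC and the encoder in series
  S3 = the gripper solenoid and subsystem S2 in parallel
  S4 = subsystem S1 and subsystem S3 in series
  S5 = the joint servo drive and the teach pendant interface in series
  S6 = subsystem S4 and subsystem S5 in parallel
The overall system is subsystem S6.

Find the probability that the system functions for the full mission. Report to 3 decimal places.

R(fieldbus coupler) = exp(−0.00000384 × 5000) = 0.98098
R(motion controller) = exp(−0.0000120 × 5000) = 0.94176
R(gripper solenoid) = exp(−0.0000171 × 5000) = 0.91805
R(safety PLC) = exp(−0.0000276 × 5000) = 0.87110
R(encoder) = exp(−0.0000518 × 5000) = 0.77182
R(joint servo drive) = exp(−0.0000304 × 5000) = 0.85899
R(teach pendant interface) = exp(−0.0000240 × 5000) = 0.88692
Parallel (fieldbus coupler and motion controller): 1 − (1 − 0.98098)(1 − 0.94176) = 0.99889
Series (safety PLC and encoder): 0.87110 × 0.77182 = 0.67233
Parallel (gripper solenoid and [0.67233]): 1 − (1 − 0.91805)(1 − 0.67233) = 0.97315
Series ([0.99889] and [0.97315]): 0.99889 × 0.97315 = 0.97207
Series (joint servo drive and teach pendant interface): 0.85899 × 0.88692 = 0.76186
Parallel ([0.97207] and [0.76186]): 1 − (1 − 0.97207)(1 − 0.76186) = 0.993

0.993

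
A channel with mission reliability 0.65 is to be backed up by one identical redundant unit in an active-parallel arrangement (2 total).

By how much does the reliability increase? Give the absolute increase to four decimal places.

0.2275

R_before = 0.65
R_after = 1 − (1 − 0.65)^2 = 0.8775
ΔR = 0.8775 − 0.65 = 0.2275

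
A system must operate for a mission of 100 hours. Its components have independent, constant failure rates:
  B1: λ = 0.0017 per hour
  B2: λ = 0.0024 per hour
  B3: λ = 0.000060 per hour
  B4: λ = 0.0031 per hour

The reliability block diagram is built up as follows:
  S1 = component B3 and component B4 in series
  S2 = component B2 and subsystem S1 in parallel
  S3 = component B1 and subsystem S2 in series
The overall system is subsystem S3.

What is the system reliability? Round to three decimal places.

0.795

R(B1) = exp(−0.0017 × 100) = 0.84366
R(B2) = exp(−0.0024 × 100) = 0.78663
R(B3) = exp(−0.000060 × 100) = 0.99402
R(B4) = exp(−0.0031 × 100) = 0.73345
Series (B3 and B4): 0.99402 × 0.73345 = 0.72906
Parallel (B2 and [0.72906]): 1 − (1 − 0.78663)(1 − 0.72906) = 0.94219
Series (B1 and [0.94219]): 0.84366 × 0.94219 = 0.795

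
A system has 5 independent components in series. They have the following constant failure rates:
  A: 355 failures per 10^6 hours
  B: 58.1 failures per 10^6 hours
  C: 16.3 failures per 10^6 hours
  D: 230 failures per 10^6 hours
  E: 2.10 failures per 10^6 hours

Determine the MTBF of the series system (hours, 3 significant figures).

1510

Series of exponential components: λ_sys = Σ λ_i
λ_sys = 0.000355 + 0.0000581 + 0.0000163 + 0.000230 + 0.00000210 = 6.6150e-04 /h
MTBF = 1 / λ_sys = 1510 h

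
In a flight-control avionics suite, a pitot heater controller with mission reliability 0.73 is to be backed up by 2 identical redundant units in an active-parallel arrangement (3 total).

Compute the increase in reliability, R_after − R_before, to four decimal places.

0.2503

R_before = 0.73
R_after = 1 − (1 − 0.73)^3 = 0.9803
ΔR = 0.9803 − 0.73 = 0.2503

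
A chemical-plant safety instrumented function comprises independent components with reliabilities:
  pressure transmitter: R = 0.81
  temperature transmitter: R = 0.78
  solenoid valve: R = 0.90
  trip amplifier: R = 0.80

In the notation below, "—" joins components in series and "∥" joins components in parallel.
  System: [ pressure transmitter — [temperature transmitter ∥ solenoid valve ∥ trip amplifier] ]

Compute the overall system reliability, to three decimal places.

Parallel (temperature transmitter, solenoid valve, and trip amplifier): 1 − (1 − 0.78000)(1 − 0.90000)(1 − 0.80000) = 0.99560
Series (pressure transmitter and [0.99560]): 0.81000 × 0.99560 = 0.806

0.806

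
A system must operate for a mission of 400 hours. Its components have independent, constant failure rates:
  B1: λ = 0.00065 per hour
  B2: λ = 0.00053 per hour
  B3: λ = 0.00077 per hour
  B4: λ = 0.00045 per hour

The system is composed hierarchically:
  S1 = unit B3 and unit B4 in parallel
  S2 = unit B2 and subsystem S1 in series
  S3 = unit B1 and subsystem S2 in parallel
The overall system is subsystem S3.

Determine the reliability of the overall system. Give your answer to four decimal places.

R(B1) = exp(−0.00065 × 400) = 0.771052
R(B2) = exp(−0.00053 × 400) = 0.808965
R(B3) = exp(−0.00077 × 400) = 0.734915
R(B4) = exp(−0.00045 × 400) = 0.835270
Parallel (B3 and B4): 1 − (1 − 0.734915)(1 − 0.835270) = 0.956333
Series (B2 and [0.956333]): 0.808965 × 0.956333 = 0.773640
Parallel (B1 and [0.773640]): 1 − (1 − 0.771052)(1 − 0.773640) = 0.9482

0.9482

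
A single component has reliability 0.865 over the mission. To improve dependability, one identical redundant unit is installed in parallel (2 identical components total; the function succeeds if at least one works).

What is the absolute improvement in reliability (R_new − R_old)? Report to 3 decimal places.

R_before = 0.865
R_after = 1 − (1 − 0.865)^2 = 0.982
ΔR = 0.982 − 0.865 = 0.117

0.117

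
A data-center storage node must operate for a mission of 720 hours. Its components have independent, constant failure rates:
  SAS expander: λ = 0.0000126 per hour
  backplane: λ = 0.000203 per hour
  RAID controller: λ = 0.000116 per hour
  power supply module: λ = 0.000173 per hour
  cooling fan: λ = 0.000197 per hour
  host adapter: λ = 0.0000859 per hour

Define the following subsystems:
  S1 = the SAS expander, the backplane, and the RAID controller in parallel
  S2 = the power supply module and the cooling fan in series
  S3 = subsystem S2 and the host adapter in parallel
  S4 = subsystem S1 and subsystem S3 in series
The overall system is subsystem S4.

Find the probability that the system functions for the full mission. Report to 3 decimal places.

0.986

R(SAS expander) = exp(−0.0000126 × 720) = 0.99097
R(backplane) = exp(−0.000203 × 720) = 0.86402
R(RAID controller) = exp(−0.000116 × 720) = 0.91987
R(power supply module) = exp(−0.000173 × 720) = 0.88289
R(cooling fan) = exp(−0.000197 × 720) = 0.86776
R(host adapter) = exp(−0.0000859 × 720) = 0.94003
Parallel (SAS expander, backplane, and RAID controller): 1 − (1 − 0.99097)(1 − 0.86402)(1 − 0.91987) = 0.99990
Series (power supply module and cooling fan): 0.88289 × 0.86776 = 0.76614
Parallel ([0.76614] and host adapter): 1 − (1 − 0.76614)(1 − 0.94003) = 0.98598
Series ([0.99990] and [0.98598]): 0.99990 × 0.98598 = 0.986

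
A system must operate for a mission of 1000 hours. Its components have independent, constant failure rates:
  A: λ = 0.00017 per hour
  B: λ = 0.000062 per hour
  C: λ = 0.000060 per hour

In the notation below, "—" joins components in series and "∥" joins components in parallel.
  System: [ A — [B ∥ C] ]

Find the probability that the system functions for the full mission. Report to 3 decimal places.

R(A) = exp(−0.00017 × 1000) = 0.84366
R(B) = exp(−0.000062 × 1000) = 0.93988
R(C) = exp(−0.000060 × 1000) = 0.94176
Parallel (B and C): 1 − (1 − 0.93988)(1 − 0.94176) = 0.99650
Series (A and [0.99650]): 0.84366 × 0.99650 = 0.841

0.841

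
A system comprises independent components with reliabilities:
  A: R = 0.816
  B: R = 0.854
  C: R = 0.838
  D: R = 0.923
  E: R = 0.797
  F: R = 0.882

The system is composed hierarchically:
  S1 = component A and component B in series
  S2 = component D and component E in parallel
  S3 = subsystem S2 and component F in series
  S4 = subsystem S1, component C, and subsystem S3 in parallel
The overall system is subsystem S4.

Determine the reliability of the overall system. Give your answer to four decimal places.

Series (A and B): 0.816000 × 0.854000 = 0.696864
Parallel (D and E): 1 − (1 − 0.923000)(1 − 0.797000) = 0.984369
Series ([0.984369] and F): 0.984369 × 0.882000 = 0.868213
Parallel ([0.696864], C, and [0.868213]): 1 − (1 − 0.696864)(1 − 0.838000)(1 − 0.868213) = 0.9935

0.9935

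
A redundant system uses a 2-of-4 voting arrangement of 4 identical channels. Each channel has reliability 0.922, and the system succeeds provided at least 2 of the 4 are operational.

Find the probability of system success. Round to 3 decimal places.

R = Σ_{i=2}^{4} C(4,i) p^i (1−p)^{4−i} with p = 0.922
C(4,2)·0.922^2·0.078^2 = 0.03103
C(4,3)·0.922^3·0.078^1 = 0.24454
C(4,4)·0.922^4·0.078^0 = 0.72264
Sum = 0.998

0.998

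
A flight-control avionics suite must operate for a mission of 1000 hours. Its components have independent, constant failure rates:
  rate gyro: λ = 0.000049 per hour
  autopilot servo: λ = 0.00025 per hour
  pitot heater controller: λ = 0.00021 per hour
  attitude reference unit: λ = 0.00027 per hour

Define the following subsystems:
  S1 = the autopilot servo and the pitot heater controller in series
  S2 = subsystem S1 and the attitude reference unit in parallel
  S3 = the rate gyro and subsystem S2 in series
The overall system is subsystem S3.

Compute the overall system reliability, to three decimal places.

R(rate gyro) = exp(−0.000049 × 1000) = 0.95218
R(autopilot servo) = exp(−0.00025 × 1000) = 0.77880
R(pitot heater controller) = exp(−0.00021 × 1000) = 0.81058
R(attitude reference unit) = exp(−0.00027 × 1000) = 0.76338
Series (autopilot servo and pitot heater controller): 0.77880 × 0.81058 = 0.63128
Parallel ([0.63128] and attitude reference unit): 1 − (1 − 0.63128)(1 − 0.76338) = 0.91275
Series (rate gyro and [0.91275]): 0.95218 × 0.91275 = 0.869

0.869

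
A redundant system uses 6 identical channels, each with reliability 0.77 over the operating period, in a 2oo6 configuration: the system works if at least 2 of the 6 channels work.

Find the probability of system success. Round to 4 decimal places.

0.9969

R = Σ_{i=2}^{6} C(6,i) p^i (1−p)^{6−i} with p = 0.77
C(6,2)·0.77^2·0.23^4 = 0.024888
C(6,3)·0.77^3·0.23^3 = 0.111093
C(6,4)·0.77^4·0.23^2 = 0.278939
C(6,5)·0.77^5·0.23^1 = 0.373536
C(6,6)·0.77^6·0.23^0 = 0.208422
Sum = 0.9969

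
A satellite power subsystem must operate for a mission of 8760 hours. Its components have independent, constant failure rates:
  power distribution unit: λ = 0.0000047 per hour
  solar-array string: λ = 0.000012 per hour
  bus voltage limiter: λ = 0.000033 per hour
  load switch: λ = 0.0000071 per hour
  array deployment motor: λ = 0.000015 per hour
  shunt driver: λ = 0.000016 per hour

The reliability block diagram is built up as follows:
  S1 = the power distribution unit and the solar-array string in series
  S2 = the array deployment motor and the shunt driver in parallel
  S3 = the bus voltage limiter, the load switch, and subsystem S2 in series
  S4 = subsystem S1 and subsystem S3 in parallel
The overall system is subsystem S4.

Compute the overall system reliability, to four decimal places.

0.9581

R(power distribution unit) = exp(−0.0000047 × 8760) = 0.959664
R(solar-array string) = exp(−0.000012 × 8760) = 0.900216
R(bus voltage limiter) = exp(−0.000033 × 8760) = 0.748952
R(load switch) = exp(−0.0000071 × 8760) = 0.939699
R(array deployment motor) = exp(−0.000015 × 8760) = 0.876867
R(shunt driver) = exp(−0.000016 × 8760) = 0.869219
Series (power distribution unit and solar-array string): 0.959664 × 0.900216 = 0.863905
Parallel (array deployment motor and shunt driver): 1 − (1 − 0.876867)(1 − 0.869219) = 0.983897
Series (bus voltage limiter, load switch, and [0.983897]): 0.748952 × 0.939699 × 0.983897 = 0.692456
Parallel ([0.863905] and [0.692456]): 1 − (1 − 0.863905)(1 − 0.692456) = 0.9581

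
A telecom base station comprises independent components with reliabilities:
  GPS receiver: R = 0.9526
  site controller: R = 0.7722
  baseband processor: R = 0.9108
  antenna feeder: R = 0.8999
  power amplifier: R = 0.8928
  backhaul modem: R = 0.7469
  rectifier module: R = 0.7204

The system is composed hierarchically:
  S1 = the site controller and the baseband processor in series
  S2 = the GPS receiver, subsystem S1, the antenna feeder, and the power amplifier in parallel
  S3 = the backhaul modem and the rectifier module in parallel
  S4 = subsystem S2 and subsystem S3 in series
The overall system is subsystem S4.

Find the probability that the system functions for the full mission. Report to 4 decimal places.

0.9291

Series (site controller and baseband processor): 0.772200 × 0.910800 = 0.703320
Parallel (GPS receiver, [0.703320], antenna feeder, and power amplifier): 1 − (1 − 0.952600)(1 − 0.703320)(1 − 0.899900)(1 − 0.892800) = 0.999849
Parallel (backhaul modem and rectifier module): 1 − (1 − 0.746900)(1 − 0.720400) = 0.929233
Series ([0.999849] and [0.929233]): 0.999849 × 0.929233 = 0.9291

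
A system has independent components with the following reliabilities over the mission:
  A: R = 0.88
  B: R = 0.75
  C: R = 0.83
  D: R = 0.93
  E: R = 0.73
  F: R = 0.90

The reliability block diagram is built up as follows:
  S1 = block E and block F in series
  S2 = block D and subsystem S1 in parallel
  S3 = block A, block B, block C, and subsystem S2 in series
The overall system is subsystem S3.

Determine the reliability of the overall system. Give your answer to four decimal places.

Series (E and F): 0.730000 × 0.900000 = 0.657000
Parallel (D and [0.657000]): 1 − (1 − 0.930000)(1 − 0.657000) = 0.975990
Series (A, B, C, and [0.975990]): 0.880000 × 0.750000 × 0.830000 × 0.975990 = 0.5346

0.5346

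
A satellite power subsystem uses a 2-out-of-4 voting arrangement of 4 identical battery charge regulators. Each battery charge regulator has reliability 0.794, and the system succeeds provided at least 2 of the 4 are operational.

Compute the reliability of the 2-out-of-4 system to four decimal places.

R = Σ_{i=2}^{4} C(4,i) p^i (1−p)^{4−i} with p = 0.794
C(4,2)·0.794^2·0.206^2 = 0.160519
C(4,3)·0.794^3·0.206^1 = 0.412467
C(4,4)·0.794^4·0.206^0 = 0.397450
Sum = 0.9704

0.9704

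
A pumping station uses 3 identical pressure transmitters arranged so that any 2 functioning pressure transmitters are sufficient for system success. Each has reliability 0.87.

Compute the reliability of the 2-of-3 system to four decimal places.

0.9537

R = Σ_{i=2}^{3} C(3,i) p^i (1−p)^{3−i} with p = 0.87
C(3,2)·0.87^2·0.13^1 = 0.295191
C(3,3)·0.87^3·0.13^0 = 0.658503
Sum = 0.9537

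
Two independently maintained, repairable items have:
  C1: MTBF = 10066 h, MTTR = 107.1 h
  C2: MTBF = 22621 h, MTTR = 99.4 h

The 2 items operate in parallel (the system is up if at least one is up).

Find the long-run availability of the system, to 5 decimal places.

A(C1) = MTBF/(MTBF+MTTR) = 10066/(10066+107.1) = 0.989472
A(C2) = MTBF/(MTBF+MTTR) = 22621/(22621+99.4) = 0.995625
Parallel availability: 1 − (1 − 0.989472)(1 − 0.995625) = 0.99995

0.99995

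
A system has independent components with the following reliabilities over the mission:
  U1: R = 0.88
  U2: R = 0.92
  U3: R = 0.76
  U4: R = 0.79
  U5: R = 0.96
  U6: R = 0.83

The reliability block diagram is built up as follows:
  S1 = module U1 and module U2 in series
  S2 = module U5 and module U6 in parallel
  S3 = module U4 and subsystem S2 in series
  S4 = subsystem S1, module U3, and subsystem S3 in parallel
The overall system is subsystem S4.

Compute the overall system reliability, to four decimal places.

0.9902

Series (U1 and U2): 0.880000 × 0.920000 = 0.809600
Parallel (U5 and U6): 1 − (1 − 0.960000)(1 − 0.830000) = 0.993200
Series (U4 and [0.993200]): 0.790000 × 0.993200 = 0.784628
Parallel ([0.809600], U3, and [0.784628]): 1 − (1 − 0.809600)(1 − 0.760000)(1 − 0.784628) = 0.9902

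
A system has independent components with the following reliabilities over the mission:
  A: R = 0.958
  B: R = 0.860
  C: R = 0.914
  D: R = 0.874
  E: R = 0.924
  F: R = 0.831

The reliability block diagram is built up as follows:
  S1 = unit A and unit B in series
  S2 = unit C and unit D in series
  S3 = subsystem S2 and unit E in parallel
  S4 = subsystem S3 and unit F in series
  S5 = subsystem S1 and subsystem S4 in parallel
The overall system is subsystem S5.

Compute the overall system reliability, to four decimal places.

0.9680

Series (A and B): 0.958000 × 0.860000 = 0.823880
Series (C and D): 0.914000 × 0.874000 = 0.798836
Parallel ([0.798836] and E): 1 − (1 − 0.798836)(1 − 0.924000) = 0.984712
Series ([0.984712] and F): 0.984712 × 0.831000 = 0.818296
Parallel ([0.823880] and [0.818296]): 1 − (1 − 0.823880)(1 − 0.818296) = 0.9680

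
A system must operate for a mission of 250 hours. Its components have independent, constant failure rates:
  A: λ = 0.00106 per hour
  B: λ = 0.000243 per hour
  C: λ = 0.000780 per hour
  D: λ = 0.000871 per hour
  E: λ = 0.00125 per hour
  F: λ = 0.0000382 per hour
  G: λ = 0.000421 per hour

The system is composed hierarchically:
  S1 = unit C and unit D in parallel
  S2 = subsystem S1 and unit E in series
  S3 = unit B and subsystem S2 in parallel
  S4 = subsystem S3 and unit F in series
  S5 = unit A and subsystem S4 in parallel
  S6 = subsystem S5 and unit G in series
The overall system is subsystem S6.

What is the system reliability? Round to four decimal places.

0.8945

R(A) = exp(−0.00106 × 250) = 0.767206
R(B) = exp(−0.000243 × 250) = 0.941058
R(C) = exp(−0.000780 × 250) = 0.822835
R(D) = exp(−0.000871 × 250) = 0.804326
R(E) = exp(−0.00125 × 250) = 0.731616
R(F) = exp(−0.0000382 × 250) = 0.990495
R(G) = exp(−0.000421 × 250) = 0.900099
Parallel (C and D): 1 − (1 − 0.822835)(1 − 0.804326) = 0.965333
Series ([0.965333] and E): 0.965333 × 0.731616 = 0.706253
Parallel (B and [0.706253]): 1 − (1 − 0.941058)(1 − 0.706253) = 0.982686
Series ([0.982686] and F): 0.982686 × 0.990495 = 0.973346
Parallel (A and [0.973346]): 1 − (1 − 0.767206)(1 − 0.973346) = 0.993795
Series ([0.993795] and G): 0.993795 × 0.900099 = 0.8945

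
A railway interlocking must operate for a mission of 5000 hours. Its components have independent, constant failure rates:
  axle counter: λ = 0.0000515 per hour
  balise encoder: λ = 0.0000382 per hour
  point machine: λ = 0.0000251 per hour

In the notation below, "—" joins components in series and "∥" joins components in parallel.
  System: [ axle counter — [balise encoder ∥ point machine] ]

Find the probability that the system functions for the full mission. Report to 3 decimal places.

0.757

R(axle counter) = exp(−0.0000515 × 5000) = 0.77298
R(balise encoder) = exp(−0.0000382 × 5000) = 0.82613
R(point machine) = exp(−0.0000251 × 5000) = 0.88206
Parallel (balise encoder and point machine): 1 − (1 − 0.82613)(1 − 0.88206) = 0.97949
Series (axle counter and [0.97949]): 0.77298 × 0.97949 = 0.757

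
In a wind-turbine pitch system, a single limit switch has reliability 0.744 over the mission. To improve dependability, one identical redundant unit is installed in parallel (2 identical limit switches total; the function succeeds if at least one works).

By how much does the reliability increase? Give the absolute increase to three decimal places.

R_before = 0.744
R_after = 1 − (1 − 0.744)^2 = 0.934
ΔR = 0.934 − 0.744 = 0.190

0.190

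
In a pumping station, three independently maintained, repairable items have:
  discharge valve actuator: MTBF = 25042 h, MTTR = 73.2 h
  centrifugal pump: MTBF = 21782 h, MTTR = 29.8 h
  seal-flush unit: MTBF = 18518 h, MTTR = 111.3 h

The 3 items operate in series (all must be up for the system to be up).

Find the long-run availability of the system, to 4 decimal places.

A(discharge valve actuator) = MTBF/(MTBF+MTTR) = 25042/(25042+73.2) = 0.997085
A(centrifugal pump) = MTBF/(MTBF+MTTR) = 21782/(21782+29.8) = 0.998634
A(seal-flush unit) = MTBF/(MTBF+MTTR) = 18518/(18518+111.3) = 0.994026
Series availability: 0.997085 × 0.998634 × 0.994026 = 0.9898

0.9898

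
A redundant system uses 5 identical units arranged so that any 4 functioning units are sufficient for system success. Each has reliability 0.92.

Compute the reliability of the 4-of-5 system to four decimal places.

R = Σ_{i=4}^{5} C(5,i) p^i (1−p)^{5−i} with p = 0.92
C(5,4)·0.92^4·0.08^1 = 0.286557
C(5,5)·0.92^5·0.08^0 = 0.659082
Sum = 0.9456

0.9456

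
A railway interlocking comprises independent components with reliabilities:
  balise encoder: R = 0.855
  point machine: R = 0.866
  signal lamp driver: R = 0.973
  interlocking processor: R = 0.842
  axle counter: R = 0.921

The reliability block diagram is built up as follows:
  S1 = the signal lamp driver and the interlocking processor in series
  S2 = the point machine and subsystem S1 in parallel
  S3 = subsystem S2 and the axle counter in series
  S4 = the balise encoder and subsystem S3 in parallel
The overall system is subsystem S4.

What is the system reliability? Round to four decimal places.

0.9853

Series (signal lamp driver and interlocking processor): 0.973000 × 0.842000 = 0.819266
Parallel (point machine and [0.819266]): 1 − (1 − 0.866000)(1 − 0.819266) = 0.975782
Series ([0.975782] and axle counter): 0.975782 × 0.921000 = 0.898695
Parallel (balise encoder and [0.898695]): 1 − (1 − 0.855000)(1 − 0.898695) = 0.9853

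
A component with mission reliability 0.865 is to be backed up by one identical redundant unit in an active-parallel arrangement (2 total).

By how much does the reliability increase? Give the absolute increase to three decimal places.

0.117

R_before = 0.865
R_after = 1 − (1 − 0.865)^2 = 0.982
ΔR = 0.982 − 0.865 = 0.117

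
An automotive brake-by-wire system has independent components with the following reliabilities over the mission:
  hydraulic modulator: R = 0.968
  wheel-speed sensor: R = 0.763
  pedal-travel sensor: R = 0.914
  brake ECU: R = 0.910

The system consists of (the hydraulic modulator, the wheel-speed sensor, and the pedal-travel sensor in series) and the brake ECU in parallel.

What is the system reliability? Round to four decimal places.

Series (hydraulic modulator, wheel-speed sensor, and pedal-travel sensor): 0.968000 × 0.763000 × 0.914000 = 0.675066
Parallel ([0.675066] and brake ECU): 1 − (1 − 0.675066)(1 − 0.910000) = 0.9708

0.9708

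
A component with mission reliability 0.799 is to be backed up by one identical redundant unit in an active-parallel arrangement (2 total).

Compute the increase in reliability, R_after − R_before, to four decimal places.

R_before = 0.799
R_after = 1 − (1 − 0.799)^2 = 0.9596
ΔR = 0.9596 − 0.799 = 0.1606

0.1606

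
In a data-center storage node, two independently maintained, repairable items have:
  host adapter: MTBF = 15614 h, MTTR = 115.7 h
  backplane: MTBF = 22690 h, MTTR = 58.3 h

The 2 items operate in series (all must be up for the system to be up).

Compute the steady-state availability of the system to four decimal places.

A(host adapter) = MTBF/(MTBF+MTTR) = 15614/(15614+115.7) = 0.992644
A(backplane) = MTBF/(MTBF+MTTR) = 22690/(22690+58.3) = 0.997437
Series availability: 0.992644 × 0.997437 = 0.9901

0.9901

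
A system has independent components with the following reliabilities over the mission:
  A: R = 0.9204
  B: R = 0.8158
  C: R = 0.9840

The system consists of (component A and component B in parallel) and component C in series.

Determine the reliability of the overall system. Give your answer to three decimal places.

Parallel (A and B): 1 − (1 − 0.92040)(1 − 0.81580) = 0.98534
Series ([0.98534] and C): 0.98534 × 0.98400 = 0.970

0.970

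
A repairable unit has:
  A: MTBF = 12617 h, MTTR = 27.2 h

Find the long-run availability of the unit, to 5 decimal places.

0.99785

A(A) = MTBF/(MTBF+MTTR) = 12617/(12617+27.2) = 0.99785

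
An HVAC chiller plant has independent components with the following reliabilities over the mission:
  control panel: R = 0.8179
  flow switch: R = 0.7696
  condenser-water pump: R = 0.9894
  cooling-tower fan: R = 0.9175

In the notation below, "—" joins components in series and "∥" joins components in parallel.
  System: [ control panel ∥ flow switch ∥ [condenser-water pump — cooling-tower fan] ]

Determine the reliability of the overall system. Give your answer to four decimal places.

Series (condenser-water pump and cooling-tower fan): 0.989400 × 0.917500 = 0.907775
Parallel (control panel, flow switch, and [0.907775]): 1 − (1 − 0.817900)(1 − 0.769600)(1 − 0.907775) = 0.9961

0.9961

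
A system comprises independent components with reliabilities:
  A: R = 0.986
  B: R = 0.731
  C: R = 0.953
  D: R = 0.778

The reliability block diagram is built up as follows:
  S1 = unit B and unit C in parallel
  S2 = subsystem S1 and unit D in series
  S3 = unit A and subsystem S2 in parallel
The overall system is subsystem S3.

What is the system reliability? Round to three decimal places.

0.997

Parallel (B and C): 1 − (1 − 0.73100)(1 − 0.95300) = 0.98736
Series ([0.98736] and D): 0.98736 × 0.77800 = 0.76817
Parallel (A and [0.76817]): 1 − (1 − 0.98600)(1 − 0.76817) = 0.997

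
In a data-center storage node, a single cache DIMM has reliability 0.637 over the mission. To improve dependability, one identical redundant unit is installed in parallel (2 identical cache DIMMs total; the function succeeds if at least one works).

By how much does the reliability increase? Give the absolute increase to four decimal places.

0.2312

R_before = 0.637
R_after = 1 − (1 − 0.637)^2 = 0.8682
ΔR = 0.8682 − 0.637 = 0.2312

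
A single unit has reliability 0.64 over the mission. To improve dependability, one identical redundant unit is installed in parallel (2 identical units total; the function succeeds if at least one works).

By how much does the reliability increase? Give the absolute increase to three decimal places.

0.230

R_before = 0.64
R_after = 1 − (1 − 0.64)^2 = 0.870
ΔR = 0.870 − 0.64 = 0.230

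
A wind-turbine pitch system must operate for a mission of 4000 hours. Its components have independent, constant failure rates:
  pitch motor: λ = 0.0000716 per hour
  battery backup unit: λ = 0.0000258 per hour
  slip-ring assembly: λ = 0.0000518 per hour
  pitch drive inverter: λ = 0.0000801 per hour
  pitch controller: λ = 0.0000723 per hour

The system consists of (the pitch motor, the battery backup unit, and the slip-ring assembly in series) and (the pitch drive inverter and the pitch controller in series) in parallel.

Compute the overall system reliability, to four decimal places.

0.7949

R(pitch motor) = exp(−0.0000716 × 4000) = 0.750962
R(battery backup unit) = exp(−0.0000258 × 4000) = 0.901947
R(slip-ring assembly) = exp(−0.0000518 × 4000) = 0.812857
R(pitch drive inverter) = exp(−0.0000801 × 4000) = 0.725859
R(pitch controller) = exp(−0.0000723 × 4000) = 0.748862
Series (pitch motor, battery backup unit, and slip-ring assembly): 0.750962 × 0.901947 × 0.812857 = 0.550571
Series (pitch drive inverter and pitch controller): 0.725859 × 0.748862 = 0.543568
Parallel ([0.550571] and [0.543568]): 1 − (1 − 0.550571)(1 − 0.543568) = 0.7949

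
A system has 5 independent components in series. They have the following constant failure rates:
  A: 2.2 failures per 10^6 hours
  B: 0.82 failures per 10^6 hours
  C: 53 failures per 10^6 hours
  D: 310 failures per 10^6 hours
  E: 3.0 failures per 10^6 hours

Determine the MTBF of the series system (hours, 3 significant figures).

2710

Series of exponential components: λ_sys = Σ λ_i
λ_sys = 0.0000022 + 0.00000082 + 0.000053 + 0.00031 + 0.0000030 = 3.6902e-04 /h
MTBF = 1 / λ_sys = 2710 h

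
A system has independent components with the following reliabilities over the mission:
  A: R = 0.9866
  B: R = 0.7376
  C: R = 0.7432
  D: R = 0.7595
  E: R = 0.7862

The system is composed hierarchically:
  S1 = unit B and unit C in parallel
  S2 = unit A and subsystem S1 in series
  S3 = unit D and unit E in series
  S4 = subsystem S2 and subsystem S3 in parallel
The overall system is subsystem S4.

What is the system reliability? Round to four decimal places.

0.9678

Parallel (B and C): 1 − (1 − 0.737600)(1 − 0.743200) = 0.932616
Series (A and [0.932616]): 0.986600 × 0.932616 = 0.920119
Series (D and E): 0.759500 × 0.786200 = 0.597119
Parallel ([0.920119] and [0.597119]): 1 − (1 − 0.920119)(1 − 0.597119) = 0.9678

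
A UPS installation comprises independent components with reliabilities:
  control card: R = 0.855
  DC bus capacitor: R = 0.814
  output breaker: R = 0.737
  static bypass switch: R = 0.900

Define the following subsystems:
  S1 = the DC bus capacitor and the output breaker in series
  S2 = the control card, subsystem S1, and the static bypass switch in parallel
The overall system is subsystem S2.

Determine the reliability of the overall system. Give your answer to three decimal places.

0.994

Series (DC bus capacitor and output breaker): 0.81400 × 0.73700 = 0.59992
Parallel (control card, [0.59992], and static bypass switch): 1 − (1 − 0.85500)(1 − 0.59992)(1 − 0.90000) = 0.994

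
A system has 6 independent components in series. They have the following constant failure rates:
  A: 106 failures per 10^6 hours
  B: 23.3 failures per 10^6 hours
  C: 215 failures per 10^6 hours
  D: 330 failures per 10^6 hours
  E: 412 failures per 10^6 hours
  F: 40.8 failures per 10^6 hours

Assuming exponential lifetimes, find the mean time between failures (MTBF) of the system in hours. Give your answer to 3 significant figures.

Series of exponential components: λ_sys = Σ λ_i
λ_sys = 0.000106 + 0.0000233 + 0.000215 + 0.000330 + 0.000412 + 0.0000408 = 1.1271e-03 /h
MTBF = 1 / λ_sys = 887 h

887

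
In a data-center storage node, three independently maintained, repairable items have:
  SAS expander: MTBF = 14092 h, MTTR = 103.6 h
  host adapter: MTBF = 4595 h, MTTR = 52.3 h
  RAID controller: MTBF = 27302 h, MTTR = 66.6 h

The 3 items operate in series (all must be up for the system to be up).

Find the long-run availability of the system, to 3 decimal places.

0.979

A(SAS expander) = MTBF/(MTBF+MTTR) = 14092/(14092+103.6) = 0.992702
A(host adapter) = MTBF/(MTBF+MTTR) = 4595/(4595+52.3) = 0.988746
A(RAID controller) = MTBF/(MTBF+MTTR) = 27302/(27302+66.6) = 0.997567
Series availability: 0.992702 × 0.988746 × 0.997567 = 0.979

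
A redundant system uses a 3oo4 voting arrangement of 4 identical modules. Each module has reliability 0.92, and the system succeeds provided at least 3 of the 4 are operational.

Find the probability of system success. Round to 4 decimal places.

R = Σ_{i=3}^{4} C(4,i) p^i (1−p)^{4−i} with p = 0.92
C(4,3)·0.92^3·0.08^1 = 0.249180
C(4,4)·0.92^4·0.08^0 = 0.716393
Sum = 0.9656

0.9656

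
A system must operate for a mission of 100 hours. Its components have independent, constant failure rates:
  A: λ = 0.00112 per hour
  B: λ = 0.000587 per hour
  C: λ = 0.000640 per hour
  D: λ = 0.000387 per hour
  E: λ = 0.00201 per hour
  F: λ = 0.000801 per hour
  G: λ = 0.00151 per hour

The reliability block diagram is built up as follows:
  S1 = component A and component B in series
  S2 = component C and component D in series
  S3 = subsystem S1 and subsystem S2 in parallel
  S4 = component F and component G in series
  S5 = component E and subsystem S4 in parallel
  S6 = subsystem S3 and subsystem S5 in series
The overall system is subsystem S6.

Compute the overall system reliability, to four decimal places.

0.9477

R(A) = exp(−0.00112 × 100) = 0.894044
R(B) = exp(−0.000587 × 100) = 0.942990
R(C) = exp(−0.000640 × 100) = 0.938005
R(D) = exp(−0.000387 × 100) = 0.962039
R(E) = exp(−0.00201 × 100) = 0.817912
R(F) = exp(−0.000801 × 100) = 0.923024
R(G) = exp(−0.00151 × 100) = 0.859848
Series (A and B): 0.894044 × 0.942990 = 0.843075
Series (C and D): 0.938005 × 0.962039 = 0.902397
Parallel ([0.843075] and [0.902397]): 1 − (1 − 0.843075)(1 − 0.902397) = 0.984684
Series (F and G): 0.923024 × 0.859848 = 0.793660
Parallel (E and [0.793660]): 1 − (1 − 0.817912)(1 − 0.793660) = 0.962428
Series ([0.984684] and [0.962428]): 0.984684 × 0.962428 = 0.9477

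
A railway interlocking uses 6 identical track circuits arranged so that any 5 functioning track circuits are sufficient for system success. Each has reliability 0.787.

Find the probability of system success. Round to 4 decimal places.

0.6234

R = Σ_{i=5}^{6} C(6,i) p^i (1−p)^{6−i} with p = 0.787
C(6,5)·0.787^5·0.213^1 = 0.385838
C(6,6)·0.787^6·0.213^0 = 0.237601
Sum = 0.6234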